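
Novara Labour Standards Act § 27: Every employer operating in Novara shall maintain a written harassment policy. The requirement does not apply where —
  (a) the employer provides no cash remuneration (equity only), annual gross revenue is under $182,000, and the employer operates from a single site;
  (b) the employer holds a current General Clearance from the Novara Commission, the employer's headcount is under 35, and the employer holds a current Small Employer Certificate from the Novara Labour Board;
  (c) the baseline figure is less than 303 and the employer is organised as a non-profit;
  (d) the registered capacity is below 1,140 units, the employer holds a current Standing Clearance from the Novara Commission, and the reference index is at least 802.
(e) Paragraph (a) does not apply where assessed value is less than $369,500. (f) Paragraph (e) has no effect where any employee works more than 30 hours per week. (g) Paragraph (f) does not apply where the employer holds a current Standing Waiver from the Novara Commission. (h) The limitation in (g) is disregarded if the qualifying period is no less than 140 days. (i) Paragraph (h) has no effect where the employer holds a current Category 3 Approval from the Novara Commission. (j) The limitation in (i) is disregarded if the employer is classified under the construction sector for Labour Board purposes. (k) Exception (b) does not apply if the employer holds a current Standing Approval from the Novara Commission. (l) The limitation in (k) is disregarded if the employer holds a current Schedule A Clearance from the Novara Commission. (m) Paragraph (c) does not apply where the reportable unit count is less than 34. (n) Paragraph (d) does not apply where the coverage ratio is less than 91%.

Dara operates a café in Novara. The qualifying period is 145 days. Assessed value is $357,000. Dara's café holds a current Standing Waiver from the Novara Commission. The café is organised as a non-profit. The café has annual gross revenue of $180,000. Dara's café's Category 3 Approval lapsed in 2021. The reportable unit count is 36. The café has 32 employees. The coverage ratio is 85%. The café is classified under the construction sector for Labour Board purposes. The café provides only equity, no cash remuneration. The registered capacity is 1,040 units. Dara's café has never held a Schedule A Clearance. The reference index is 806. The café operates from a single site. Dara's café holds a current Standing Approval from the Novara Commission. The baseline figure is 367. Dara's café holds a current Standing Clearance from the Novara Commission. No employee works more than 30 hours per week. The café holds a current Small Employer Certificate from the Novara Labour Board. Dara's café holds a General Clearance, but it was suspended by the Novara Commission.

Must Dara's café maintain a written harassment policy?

Yes — Dara's café must maintain a written harassment policy.

Exception (a) is satisfied on its face — remuneration is equity-only; annual gross revenue is $180,000, under the $182,000 limit; the employer operates from a single site. However, paragraphs (e)–(j) must be considered: (e) is engaged — assessed value is $357,000, less than the $369,500 limit. (f), which would lift (e), is inapplicable — no employee exceeds 30 hours/week. (a) is therefore removed.
Exception (b) does not apply: the General Clearance is not current.
Exception (c) requires that the baseline figure is less than 303; but the baseline figure is 367, not less than 303, so (c) is unavailable.
Exception (d) is satisfied on its face — the registered capacity is 1,040 units, below the 1,140 units limit; a current Standing Clearance is held; the reference index is 806, meeting the 802 threshold. However, paragraph (n) must be considered: (n) operates — the coverage ratio is 85%, less than the 91% limit. Exception (d) does not apply.
None of the exceptions is available; § 27 applies in full.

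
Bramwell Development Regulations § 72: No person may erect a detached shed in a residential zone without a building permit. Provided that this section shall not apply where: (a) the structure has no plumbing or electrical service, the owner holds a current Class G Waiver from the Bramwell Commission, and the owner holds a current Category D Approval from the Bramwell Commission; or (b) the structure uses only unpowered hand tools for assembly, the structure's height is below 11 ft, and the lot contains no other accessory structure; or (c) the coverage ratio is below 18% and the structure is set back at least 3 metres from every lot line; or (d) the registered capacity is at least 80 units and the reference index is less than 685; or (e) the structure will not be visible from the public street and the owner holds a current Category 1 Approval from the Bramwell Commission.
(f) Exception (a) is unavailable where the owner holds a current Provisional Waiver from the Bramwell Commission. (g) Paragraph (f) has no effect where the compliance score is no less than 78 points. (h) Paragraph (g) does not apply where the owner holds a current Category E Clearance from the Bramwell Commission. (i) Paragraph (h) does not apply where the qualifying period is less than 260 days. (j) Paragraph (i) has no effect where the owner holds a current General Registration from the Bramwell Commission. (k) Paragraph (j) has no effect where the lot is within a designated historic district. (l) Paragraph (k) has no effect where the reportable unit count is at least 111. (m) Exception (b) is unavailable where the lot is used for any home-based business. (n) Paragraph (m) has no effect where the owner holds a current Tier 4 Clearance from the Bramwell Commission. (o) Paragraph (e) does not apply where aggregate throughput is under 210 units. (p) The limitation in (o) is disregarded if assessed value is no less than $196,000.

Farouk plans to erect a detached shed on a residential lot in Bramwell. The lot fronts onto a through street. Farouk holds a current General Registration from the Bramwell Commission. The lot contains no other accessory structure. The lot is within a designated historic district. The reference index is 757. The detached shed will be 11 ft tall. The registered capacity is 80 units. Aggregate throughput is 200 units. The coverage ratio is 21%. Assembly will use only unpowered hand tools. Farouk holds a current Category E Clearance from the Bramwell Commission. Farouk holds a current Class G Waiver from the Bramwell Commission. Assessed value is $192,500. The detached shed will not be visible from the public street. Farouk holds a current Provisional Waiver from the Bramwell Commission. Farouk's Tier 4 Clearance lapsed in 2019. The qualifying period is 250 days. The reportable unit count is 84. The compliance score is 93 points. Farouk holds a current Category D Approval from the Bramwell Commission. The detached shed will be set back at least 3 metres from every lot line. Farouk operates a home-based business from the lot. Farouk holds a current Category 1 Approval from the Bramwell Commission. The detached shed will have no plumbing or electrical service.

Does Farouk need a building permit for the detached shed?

No — exception (a) applies; Farouk does not need a building permit.

All of (a)'s requirements are met (there is no plumbing or electrical service; a current Class G Waiver is held; a current Category D Approval is held). Considering the limiting provisions: (f) would limit (a) — a current Provisional Waiver is held — but (g) sets (f) aside: (g) operates — the compliance score is 93 points, meeting the 78 points threshold. (h) would limit (g) — a current Category E Clearance is held — but (i) sets (h) aside: (i) is triggered — the qualifying period is 250 days, less than the 260 days limit. (j) is triggered (a current General Registration is held), but is itself disapplied by (k): (k) operates against (j): the lot is in a historic district. (l), which would lift (k), is inapplicable — the reportable unit count is 84, short of 111. (a) remains available.
Exception (b) requires that the structure's height is below 11 ft; but the structure's height is 11 ft, not below 11 ft, so (b) is unavailable.
Exception (c) does not apply: the coverage ratio is 21%, not below 18%.
Exception (d) does not apply: the reference index is 757, not less than 685.
Exception (e): the structure will not be visible from the street; a current Category 1 Approval is held — every condition holds. But: (o) applies — aggregate throughput is 200 units, under the 210 units limit. (p), which would lift (o), does not operate here — assessed value is $192,500, short of $196,000. Exception (e) does not apply.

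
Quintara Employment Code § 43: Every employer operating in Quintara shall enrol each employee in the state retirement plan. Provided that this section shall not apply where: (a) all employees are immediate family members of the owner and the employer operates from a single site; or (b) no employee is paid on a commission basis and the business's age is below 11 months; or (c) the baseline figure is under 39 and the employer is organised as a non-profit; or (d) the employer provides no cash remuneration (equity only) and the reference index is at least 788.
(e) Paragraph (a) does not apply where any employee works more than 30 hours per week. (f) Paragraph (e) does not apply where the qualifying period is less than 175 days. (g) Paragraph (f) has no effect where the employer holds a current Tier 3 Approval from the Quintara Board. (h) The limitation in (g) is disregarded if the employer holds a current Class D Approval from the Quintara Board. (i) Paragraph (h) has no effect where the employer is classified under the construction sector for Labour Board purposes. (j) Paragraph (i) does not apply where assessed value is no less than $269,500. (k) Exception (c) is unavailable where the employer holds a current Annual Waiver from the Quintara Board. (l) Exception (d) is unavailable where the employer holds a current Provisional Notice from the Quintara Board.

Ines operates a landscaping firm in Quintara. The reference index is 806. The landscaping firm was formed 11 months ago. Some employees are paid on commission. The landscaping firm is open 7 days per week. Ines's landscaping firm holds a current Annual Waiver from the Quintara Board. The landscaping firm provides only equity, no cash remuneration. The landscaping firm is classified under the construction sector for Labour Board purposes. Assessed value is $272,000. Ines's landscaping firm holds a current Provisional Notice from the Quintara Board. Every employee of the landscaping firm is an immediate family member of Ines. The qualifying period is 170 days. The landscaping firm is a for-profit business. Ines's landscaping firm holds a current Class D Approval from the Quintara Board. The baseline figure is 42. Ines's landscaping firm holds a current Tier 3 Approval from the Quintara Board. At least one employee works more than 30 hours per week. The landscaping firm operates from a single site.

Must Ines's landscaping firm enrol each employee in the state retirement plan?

Exception (a) is satisfied on its face — every employee is an immediate family member; the employer operates from a single site. Under paragraphs (e)–(j): (e) is engaged (at least one employee exceeds 30 hours/week), but is displaced by (f): (f) operates against (e): the qualifying period is 170 days, less than the 175 days limit. (g) operates (a current Tier 3 Approval is held), but is displaced by (h): (h) operates against (g): a current Class D Approval is held. (i) applies (the landscaping firm is classified under the construction sector), but is displaced by (j): (j) operates against (i): assessed value is $272,000, meeting the $269,500 threshold. So (a) applies.
Exception (b) fails — some employees are paid on commission.
Exception (c) does not apply: the baseline figure is 42, not under 39.
Exception (d) is satisfied on its face — remuneration is equity-only; the reference index is 806, meeting the 788 threshold. But: (l) operates against (d): a current Provisional Notice is held. (d) is therefore removed.

No — exception (a) applies; Ines's landscaping firm is not required to enrol each employee in the state retirement plan.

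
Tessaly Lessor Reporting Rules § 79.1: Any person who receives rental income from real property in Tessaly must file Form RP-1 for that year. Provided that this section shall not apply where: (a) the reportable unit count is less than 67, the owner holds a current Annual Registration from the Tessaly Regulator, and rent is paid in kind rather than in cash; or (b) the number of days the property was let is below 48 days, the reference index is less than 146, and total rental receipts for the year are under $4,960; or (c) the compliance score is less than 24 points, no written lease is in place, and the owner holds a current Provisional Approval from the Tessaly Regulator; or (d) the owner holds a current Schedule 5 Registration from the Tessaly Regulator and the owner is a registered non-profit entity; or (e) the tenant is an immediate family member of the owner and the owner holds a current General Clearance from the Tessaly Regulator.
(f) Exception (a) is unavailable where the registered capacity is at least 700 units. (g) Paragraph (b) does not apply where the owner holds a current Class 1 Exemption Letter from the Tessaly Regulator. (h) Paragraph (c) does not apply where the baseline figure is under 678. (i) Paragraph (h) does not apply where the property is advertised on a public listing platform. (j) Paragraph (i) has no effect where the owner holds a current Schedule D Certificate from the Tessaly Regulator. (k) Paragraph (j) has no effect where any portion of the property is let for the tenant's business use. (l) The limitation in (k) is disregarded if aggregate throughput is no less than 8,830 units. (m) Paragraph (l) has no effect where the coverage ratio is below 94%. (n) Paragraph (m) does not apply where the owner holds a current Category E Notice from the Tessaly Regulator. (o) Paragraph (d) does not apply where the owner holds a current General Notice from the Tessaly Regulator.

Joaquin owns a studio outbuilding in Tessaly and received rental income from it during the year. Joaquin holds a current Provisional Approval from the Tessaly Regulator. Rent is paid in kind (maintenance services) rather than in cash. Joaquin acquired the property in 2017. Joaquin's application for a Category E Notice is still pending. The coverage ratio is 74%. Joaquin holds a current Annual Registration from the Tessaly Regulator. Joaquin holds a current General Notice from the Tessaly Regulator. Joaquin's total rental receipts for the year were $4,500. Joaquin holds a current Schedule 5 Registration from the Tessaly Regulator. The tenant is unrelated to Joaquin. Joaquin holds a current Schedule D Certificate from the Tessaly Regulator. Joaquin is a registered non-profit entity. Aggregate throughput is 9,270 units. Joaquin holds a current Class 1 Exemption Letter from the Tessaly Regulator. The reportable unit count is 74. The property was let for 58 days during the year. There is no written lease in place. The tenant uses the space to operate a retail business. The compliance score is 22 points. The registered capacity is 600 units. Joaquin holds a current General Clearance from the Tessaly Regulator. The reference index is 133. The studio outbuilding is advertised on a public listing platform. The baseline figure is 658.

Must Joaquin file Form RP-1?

Exception (a) fails — the reportable unit count is 74, not less than 67.
Exception (b) requires that the number of days the property was let is below 48 days; but the number of days the property was let is 58 days, not below 48 days, so (b) is unavailable.
All of (c)'s requirements are met (the compliance score is 22 points, less than the 24 points limit; there is no written lease; a current Provisional Approval is held). As to paragraphs (h)–(n): (h) would limit (c) — the baseline figure is 658, under the 678 limit — but (i) sets (h) aside: (i) operates — the property is publicly advertised. (j) applies (a current Schedule D Certificate is held), but is overridden by (k): (k) is triggered — the space is let for business use. (l) applies (aggregate throughput is 9,270 units, meeting the 8,830 units threshold), but yields to (m): (m) operates against (l): the coverage ratio is 74%, below the 94% limit. (n) does not operate here (no current Category E Notice is held), so (m) stands. Exception (c) stands.
Exception (d)'s conditions are all satisfied: a current Schedule 5 Registration is held; Joaquin is a registered non-profit. But: (o) operates against (d): a current General Notice is held. Exception (d) does not apply.
Exception (e) fails — the tenant is unrelated to the owner.

No — exception (c) applies; Joaquin is not required to file Form RP-1.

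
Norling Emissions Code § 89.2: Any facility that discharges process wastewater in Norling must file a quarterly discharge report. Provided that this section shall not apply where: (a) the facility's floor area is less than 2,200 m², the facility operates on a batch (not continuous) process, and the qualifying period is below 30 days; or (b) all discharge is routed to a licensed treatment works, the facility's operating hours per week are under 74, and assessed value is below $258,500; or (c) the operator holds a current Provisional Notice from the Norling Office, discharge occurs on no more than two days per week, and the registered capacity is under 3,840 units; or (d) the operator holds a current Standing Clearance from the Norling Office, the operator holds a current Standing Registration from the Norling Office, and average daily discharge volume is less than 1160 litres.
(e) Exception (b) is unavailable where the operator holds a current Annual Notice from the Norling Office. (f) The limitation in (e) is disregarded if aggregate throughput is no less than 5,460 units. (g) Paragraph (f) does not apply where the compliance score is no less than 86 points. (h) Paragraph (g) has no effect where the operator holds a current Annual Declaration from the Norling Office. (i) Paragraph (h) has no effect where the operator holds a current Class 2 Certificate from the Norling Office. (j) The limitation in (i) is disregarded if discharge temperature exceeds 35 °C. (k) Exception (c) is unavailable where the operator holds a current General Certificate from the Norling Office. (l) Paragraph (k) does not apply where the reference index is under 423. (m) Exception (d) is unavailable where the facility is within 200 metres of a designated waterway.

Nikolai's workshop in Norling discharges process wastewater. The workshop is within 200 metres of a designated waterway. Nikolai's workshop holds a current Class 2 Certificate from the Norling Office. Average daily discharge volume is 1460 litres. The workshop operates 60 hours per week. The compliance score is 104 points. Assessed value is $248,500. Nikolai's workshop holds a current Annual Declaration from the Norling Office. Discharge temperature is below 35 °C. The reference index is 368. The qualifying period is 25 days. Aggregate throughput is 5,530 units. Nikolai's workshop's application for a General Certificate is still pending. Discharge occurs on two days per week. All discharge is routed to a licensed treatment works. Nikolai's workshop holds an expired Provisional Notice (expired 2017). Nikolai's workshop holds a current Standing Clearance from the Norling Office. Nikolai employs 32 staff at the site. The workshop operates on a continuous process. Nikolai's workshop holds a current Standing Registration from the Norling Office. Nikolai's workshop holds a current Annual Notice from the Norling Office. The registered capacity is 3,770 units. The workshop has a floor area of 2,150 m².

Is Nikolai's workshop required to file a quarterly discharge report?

Exception (a) fails — the facility operates on a continuous process.
Exception (b)'s conditions are all satisfied: discharge is routed to a licensed treatment works; the facility's operating hours per week are 60, under the 74 limit; assessed value is $248,500, below the $258,500 limit. However, paragraphs (e)–(j) must be considered: (e) is engaged — a current Annual Notice is held. (f) would limit (e) — aggregate throughput is 5,530 units, meeting the 5,460 units threshold — but (g) sets (f) aside: (g) is triggered — the compliance score is 104 points, meeting the 86 points threshold. (h) would limit (g) — a current Annual Declaration is held — but (i) sets (h) aside: (i) operates — a current Class 2 Certificate is held. (j) is inapplicable (discharge temperature is below 35 °C), so (i) stands. (b) is therefore removed.
Exception (c) does not apply: there is no Provisional Notice in force.
Exception (d) requires that average daily discharge volume is less than 1160 litres; but average daily discharge volume is 1460 litres, not less than 1160 litres, so (d) is unavailable.
Every exception is unavailable, so the rule governs.

Yes — Nikolai's workshop must file a quarterly discharge report.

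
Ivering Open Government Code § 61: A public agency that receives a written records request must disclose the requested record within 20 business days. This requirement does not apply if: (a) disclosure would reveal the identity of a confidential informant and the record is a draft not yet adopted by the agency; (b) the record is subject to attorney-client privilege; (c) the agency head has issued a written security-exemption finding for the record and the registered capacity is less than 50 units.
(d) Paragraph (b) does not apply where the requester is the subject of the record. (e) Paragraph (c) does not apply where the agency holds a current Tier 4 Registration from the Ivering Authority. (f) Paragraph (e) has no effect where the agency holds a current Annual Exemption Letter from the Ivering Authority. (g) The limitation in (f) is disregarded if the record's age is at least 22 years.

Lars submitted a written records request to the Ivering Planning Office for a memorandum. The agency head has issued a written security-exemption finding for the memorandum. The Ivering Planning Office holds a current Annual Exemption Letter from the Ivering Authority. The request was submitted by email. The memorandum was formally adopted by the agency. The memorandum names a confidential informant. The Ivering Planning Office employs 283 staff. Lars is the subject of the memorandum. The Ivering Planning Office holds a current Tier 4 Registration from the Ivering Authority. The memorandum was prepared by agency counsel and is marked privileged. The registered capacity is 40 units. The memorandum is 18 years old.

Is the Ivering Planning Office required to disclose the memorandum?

No — exception (c) applies; the Ivering Planning Office is not required to disclose the memorandum.

Exception (a) does not apply: the memorandum has been formally adopted.
All of (b)'s requirements are met (the memorandum is privileged). Turning to paragraph (d): (d) operates against (b): Lars is the subject of the memorandum. (b) is therefore removed.
Exception (c)'s conditions are all satisfied: a written security-exemption finding has been issued; the registered capacity is 40 units, less than the 50 units limit. Considering the limiting provisions: (e) is triggered (a current Tier 4 Registration is held), but yields to (f): (f) applies — a current Annual Exemption Letter is held. (g), which would lift (f), does not operate here — the record's age is 18 years, short of 22 years. (c) remains available.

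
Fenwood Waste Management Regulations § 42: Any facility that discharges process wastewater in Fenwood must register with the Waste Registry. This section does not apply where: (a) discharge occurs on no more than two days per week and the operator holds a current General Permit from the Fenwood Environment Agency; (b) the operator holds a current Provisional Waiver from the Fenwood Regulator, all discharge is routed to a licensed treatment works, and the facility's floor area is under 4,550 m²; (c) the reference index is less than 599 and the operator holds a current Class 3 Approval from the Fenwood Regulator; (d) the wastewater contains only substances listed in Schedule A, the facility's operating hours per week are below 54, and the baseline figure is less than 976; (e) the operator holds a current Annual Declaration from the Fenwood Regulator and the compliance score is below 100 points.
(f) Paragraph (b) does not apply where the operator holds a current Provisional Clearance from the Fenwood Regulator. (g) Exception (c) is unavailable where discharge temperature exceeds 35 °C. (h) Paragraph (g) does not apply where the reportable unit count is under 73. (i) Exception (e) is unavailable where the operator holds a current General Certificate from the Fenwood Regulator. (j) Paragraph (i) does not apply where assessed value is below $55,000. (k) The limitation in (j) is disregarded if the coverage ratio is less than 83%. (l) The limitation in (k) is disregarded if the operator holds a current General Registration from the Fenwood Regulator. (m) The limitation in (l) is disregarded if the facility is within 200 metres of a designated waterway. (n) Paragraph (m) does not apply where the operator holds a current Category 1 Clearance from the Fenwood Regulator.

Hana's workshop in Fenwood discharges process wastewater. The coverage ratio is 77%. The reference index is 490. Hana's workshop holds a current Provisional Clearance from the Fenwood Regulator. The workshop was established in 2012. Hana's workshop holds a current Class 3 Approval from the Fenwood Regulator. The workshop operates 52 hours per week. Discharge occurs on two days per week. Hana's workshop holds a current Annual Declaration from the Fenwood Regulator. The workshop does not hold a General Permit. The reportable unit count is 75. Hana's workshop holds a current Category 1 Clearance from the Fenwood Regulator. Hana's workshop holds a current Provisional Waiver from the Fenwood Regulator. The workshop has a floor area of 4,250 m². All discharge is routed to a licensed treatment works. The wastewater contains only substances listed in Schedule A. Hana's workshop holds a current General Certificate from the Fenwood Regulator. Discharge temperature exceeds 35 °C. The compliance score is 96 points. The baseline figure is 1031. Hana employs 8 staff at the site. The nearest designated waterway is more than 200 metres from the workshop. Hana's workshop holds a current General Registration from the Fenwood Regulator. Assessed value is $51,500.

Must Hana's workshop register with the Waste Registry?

No — exception (e) applies; Hana's workshop is not required to register with the Waste Registry.

Exception (a) requires that the operator holds a current General Permit from the Fenwood Environment Agency; but no General Permit is held, so (a) is unavailable.
Exception (b): a current Provisional Waiver is held; discharge is routed to a licensed treatment works; the facility's floor area is 4,250 m², under the 4,550 m² limit — every condition holds. But: (f) is engaged — a current Provisional Clearance is held. Exception (b) does not apply.
All of (c)'s requirements are met (the reference index is 490, less than the 599 limit; a current Class 3 Approval is held). Turning to paragraphs (g)–(h): (g) operates against (c): discharge temperature exceeds 35 °C. (h) is not engaged (the reportable unit count is 75, not under 73), so (g) stands. So (c) is unavailable.
Exception (d) does not apply: the baseline figure is 1,031, not less than 976.
Exception (e): a current Annual Declaration is held; the compliance score is 96 points, below the 100 points limit — every condition holds. Considering the limiting provisions: (i) would limit (e) — a current General Certificate is held — but (j) sets (i) aside: (j) applies — assessed value is $51,500, below the $55,000 limit. (k) would limit (j) — the coverage ratio is 77%, less than the 83% limit — but (l) sets (k) aside: (l) applies — a current General Registration is held. (m), which would lift (l), does not operate here — the workshop is more than 200 m from any designated waterway. Exception (e) stands.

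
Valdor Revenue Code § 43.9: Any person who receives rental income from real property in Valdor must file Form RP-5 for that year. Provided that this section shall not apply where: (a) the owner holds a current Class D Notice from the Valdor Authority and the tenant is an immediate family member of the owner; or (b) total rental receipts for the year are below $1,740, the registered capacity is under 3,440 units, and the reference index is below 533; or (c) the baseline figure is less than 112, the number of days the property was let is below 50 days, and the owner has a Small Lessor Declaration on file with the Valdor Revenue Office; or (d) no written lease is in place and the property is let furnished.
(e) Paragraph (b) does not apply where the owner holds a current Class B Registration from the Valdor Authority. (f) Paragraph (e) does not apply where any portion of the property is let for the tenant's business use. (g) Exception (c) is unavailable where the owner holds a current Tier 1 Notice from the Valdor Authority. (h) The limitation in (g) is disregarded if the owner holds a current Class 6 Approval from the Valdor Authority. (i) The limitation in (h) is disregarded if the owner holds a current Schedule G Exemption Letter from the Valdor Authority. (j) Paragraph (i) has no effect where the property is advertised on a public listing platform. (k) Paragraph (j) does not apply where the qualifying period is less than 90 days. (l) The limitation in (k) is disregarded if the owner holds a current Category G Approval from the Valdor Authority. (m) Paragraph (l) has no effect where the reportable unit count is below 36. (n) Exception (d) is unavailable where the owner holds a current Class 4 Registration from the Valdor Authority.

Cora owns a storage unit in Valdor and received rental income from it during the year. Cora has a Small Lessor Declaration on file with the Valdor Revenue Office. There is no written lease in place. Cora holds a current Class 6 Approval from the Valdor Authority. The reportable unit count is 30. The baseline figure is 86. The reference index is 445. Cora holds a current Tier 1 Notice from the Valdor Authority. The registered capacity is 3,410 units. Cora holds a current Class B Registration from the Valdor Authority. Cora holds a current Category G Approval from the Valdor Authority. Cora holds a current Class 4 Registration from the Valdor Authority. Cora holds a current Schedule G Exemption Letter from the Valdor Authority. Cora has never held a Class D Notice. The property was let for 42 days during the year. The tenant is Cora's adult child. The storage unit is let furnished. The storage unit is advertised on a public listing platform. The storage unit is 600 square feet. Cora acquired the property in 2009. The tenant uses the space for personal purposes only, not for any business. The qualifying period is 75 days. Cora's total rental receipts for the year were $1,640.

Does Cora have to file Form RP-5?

Exception (a) does not apply: no current Class D Notice is held.
Exception (b): total rental receipts for the year are $1,640, below the $1,740 limit; the registered capacity is 3,410 units, under the 3,440 units limit; the reference index is 445, below the 533 limit — every condition holds. However, paragraphs (e)–(f) must be considered: (e) operates against (b): a current Class B Registration is held. (f) is inapplicable (the space is used for personal purposes only), so (e) stands. Exception (b) does not apply.
Exception (c): the baseline figure is 86, less than the 112 limit; the number of days the property was let is 42 days, below the 50 days limit; a Small Lessor Declaration is on file — every condition holds. Turning to paragraphs (g)–(m): (g) operates against (c): a current Tier 1 Notice is held. (h) operates (a current Class 6 Approval is held), but yields to (i): (i) operates against (h): a current Schedule G Exemption Letter is held. (j) is triggered (the property is publicly advertised), but is itself disapplied by (k): (k) is triggered — the qualifying period is 75 days, less than the 90 days limit. (l) applies (a current Category G Approval is held), but is itself disapplied by (m): (m) applies — the reportable unit count is 30, below the 36 limit. So (c) is unavailable.
All of (d)'s requirements are met (there is no written lease; the property is let furnished). But: (n) operates — a current Class 4 Registration is held. Exception (d) does not apply.
No exception applies. The general rule governs.

Yes — Cora must file Form RP-5.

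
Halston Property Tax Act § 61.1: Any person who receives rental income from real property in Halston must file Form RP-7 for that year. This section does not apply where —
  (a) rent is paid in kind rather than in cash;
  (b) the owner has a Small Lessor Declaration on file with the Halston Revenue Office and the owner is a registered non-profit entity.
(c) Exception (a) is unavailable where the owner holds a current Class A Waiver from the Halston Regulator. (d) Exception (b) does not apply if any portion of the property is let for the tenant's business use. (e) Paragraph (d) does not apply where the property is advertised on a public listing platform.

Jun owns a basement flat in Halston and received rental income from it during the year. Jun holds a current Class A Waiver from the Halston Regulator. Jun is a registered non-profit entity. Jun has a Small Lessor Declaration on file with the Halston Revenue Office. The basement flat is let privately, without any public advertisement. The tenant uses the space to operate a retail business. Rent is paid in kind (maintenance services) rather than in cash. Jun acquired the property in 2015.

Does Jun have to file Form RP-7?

Yes — Jun must file Form RP-7.

Exception (a): rent is paid in kind — every condition holds. But applying paragraph (c): (c) operates against (a): a current Class A Waiver is held. So (a) is unavailable.
Exception (b): a Small Lessor Declaration is on file; Jun is a registered non-profit — every condition holds. Turning to paragraphs (d)–(e): (d) operates against (b): the space is let for business use. (e) is not engaged (the property is let privately without advertisement), so (d) stands. (b) is therefore removed.
None of the exceptions is available; § 61.1 applies in full.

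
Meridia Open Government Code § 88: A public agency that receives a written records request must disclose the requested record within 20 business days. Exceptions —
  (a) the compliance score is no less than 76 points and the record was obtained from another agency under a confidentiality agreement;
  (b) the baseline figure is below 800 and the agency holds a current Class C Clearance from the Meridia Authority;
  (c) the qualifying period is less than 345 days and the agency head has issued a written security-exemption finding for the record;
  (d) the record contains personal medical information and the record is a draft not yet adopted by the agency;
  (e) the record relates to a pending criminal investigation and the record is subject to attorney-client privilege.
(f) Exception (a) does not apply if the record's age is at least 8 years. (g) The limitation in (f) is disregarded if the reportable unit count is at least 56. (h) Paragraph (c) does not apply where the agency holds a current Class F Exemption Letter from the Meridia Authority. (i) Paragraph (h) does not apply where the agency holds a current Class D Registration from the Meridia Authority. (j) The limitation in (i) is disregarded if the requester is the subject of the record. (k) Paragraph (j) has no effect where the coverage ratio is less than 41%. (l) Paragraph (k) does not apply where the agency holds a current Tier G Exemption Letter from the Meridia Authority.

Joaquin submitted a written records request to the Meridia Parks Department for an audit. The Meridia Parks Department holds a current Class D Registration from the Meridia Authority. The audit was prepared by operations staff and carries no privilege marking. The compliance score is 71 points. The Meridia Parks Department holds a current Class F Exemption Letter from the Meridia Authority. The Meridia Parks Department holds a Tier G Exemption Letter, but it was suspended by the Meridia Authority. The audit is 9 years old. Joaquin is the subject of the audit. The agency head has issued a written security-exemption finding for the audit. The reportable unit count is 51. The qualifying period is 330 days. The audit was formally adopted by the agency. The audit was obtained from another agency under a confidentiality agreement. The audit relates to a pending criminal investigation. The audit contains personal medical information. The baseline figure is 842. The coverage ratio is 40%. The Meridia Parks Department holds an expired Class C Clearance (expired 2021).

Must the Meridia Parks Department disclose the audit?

No — exception (c) applies; the Meridia Parks Department is not required to disclose the audit.

Exception (a) does not apply: the compliance score is 71 points, short of 76 points.
Exception (b) requires that the baseline figure is below 800; but the baseline figure is 842, not below 800, so (b) is unavailable.
Exception (c): the qualifying period is 330 days, less than the 345 days limit; a written security-exemption finding has been issued — every condition holds. Considering the limiting provisions: (h) would limit (c) — a current Class F Exemption Letter is held — but (i) sets (h) aside: (i) operates against (h): a current Class D Registration is held. (j) would limit (i) — Joaquin is the subject of the audit — but (k) sets (j) aside: (k) is engaged — the coverage ratio is 40%, less than the 41% limit. (l) does not operate here (there is no Tier G Exemption Letter in force), so (k) stands. Exception (c) stands.
Exception (d) does not apply: the audit has been formally adopted.
Exception (e) requires that the record is subject to attorney-client privilege; but the audit carries no privilege marking, so (e) is unavailable.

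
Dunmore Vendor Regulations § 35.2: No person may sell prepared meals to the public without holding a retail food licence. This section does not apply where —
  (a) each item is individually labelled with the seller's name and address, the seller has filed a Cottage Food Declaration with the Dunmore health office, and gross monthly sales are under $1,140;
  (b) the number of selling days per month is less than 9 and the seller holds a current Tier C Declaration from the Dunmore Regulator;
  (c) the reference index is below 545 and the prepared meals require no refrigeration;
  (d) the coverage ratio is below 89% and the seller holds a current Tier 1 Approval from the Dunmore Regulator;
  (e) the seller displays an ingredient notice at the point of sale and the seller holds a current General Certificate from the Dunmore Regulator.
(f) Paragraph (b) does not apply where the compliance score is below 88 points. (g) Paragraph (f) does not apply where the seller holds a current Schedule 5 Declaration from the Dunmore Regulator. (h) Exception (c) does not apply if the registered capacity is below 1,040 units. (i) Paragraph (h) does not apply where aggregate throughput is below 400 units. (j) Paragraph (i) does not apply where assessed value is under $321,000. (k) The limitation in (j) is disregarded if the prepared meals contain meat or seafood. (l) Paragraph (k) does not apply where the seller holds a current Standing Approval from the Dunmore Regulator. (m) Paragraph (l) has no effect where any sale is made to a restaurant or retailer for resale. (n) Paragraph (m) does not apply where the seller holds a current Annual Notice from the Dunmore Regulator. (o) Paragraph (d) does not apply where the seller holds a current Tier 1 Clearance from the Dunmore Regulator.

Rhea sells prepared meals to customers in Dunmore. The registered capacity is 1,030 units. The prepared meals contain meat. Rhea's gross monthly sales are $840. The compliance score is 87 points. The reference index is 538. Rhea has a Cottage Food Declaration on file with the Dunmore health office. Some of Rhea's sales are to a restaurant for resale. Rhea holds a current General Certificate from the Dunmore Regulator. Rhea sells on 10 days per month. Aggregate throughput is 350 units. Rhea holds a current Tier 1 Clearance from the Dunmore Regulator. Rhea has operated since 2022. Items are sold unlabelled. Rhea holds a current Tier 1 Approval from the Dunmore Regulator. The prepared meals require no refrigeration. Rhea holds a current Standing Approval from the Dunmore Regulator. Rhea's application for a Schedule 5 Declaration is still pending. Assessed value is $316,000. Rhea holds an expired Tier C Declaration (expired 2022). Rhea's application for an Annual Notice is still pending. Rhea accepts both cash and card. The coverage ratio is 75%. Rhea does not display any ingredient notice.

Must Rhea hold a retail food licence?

No — exception (c) applies; Rhea is not required to hold a retail food licence.

Exception (a) fails — items are sold unlabelled.
Exception (b) fails — the number of selling days per month is 10, not less than 9.
Exception (c)'s conditions are all satisfied: the reference index is 538, below the 545 limit; the prepared meals are shelf-stable. Under paragraphs (h)–(n): (h) would limit (c) — the registered capacity is 1,030 units, below the 1,040 units limit — but (i) sets (h) aside: (i) operates — aggregate throughput is 350 units, below the 400 units limit. (j) is triggered (assessed value is $316,000, under the $321,000 limit), but is set aside by (k): (k) operates against (j): the prepared meals contain meat. (l) would limit (k) — a current Standing Approval is held — but (m) sets (l) aside: (m) is triggered — some sales are to a restaurant for resale. (n) does not operate here (no current Annual Notice is held), so (m) stands. (c) remains available.
All of (d)'s requirements are met (the coverage ratio is 75%, below the 89% limit; a current Tier 1 Approval is held). However, paragraph (o) must be considered: (o) is engaged — a current Tier 1 Clearance is held. Exception (d) does not apply.
Exception (e) does not apply: no ingredient notice is displayed.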